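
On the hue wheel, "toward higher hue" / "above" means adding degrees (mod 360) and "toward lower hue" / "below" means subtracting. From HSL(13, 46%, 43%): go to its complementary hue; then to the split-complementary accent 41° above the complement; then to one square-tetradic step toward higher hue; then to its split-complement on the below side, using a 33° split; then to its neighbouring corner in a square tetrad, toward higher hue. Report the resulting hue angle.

+180° (complement): 13 + 180 = 193°
+221° (split-comp 41° ↑): 193 + 221 = 414 → 414 − 360 = 54°
+90° (square ↑): 54 + 90 = 144°
+147° (split-comp 33° ↓): 144 + 147 = 291°
+90° (square ↑): 291 + 90 = 381 → 381 − 360 = 21°

21°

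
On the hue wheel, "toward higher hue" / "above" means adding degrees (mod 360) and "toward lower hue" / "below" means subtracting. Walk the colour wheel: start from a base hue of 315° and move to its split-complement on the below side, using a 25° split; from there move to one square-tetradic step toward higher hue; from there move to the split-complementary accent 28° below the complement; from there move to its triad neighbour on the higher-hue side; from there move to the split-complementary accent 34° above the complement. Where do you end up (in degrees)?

315 + 155 = 470 → 470 − 360 = 110°   (split-comp 25° ↓)
110 + 90 = 200°   (square ↑)
200 + 152 = 352°   (split-comp 28° ↓)
352 + 120 = 472 → 472 − 360 = 112°   (triadic ↑)
112 + 214 = 326°   (split-comp 34° ↑)

326°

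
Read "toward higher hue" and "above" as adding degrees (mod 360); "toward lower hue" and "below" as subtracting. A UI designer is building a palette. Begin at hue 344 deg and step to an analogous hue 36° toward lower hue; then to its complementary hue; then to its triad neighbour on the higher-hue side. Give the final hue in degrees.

248°

−36° (analog 36° ↓): 344 − 36 = 308°
+180° (complement): 308 + 180 = 488 → 488 − 360 = 128°
+120° (triadic ↑): 128 + 120 = 248°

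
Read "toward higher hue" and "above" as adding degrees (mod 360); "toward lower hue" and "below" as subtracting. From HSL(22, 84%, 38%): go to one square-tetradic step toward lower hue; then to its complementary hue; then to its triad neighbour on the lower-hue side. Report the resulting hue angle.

square ↓ −90°: 22 − 90 = -68 → -68 + 360 = 292°
complement +180°: 292 + 180 = 472 → 472 − 360 = 112°
triadic ↓ −120°: 112 − 120 = -8 → -8 + 360 = 352°

352°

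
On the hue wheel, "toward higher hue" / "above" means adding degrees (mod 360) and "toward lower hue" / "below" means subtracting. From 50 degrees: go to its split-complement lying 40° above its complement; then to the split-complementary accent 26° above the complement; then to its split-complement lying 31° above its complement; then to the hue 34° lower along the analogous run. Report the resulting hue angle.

50 + 220 = 270°   (split-comp 40° ↑)
270 + 206 = 476 → 476 − 360 = 116°   (split-comp 26° ↑)
116 + 211 = 327°   (split-comp 31° ↑)
327 − 34 = 293°   (analog 34° ↓)

293°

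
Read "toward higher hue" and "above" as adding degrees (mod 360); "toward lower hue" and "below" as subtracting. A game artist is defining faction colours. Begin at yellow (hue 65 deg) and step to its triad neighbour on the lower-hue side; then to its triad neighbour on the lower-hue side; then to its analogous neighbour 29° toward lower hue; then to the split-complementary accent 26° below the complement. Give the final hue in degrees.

triadic ↓ −120°: 65 − 120 = -55 → -55 + 360 = 305°
triadic ↓ −120°: 305 − 120 = 185°
analog 29° ↓ −29°: 185 − 29 = 156°
split-comp 26° ↓ +154°: 156 + 154 = 310°

310°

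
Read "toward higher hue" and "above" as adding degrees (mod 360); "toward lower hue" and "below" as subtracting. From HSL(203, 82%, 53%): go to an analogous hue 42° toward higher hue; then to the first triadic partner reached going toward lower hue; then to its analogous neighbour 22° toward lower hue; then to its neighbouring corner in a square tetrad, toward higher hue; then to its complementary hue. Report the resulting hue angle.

analog 42° ↑ +42°: 203 + 42 = 245°
triadic ↓ −120°: 245 − 120 = 125°
analog 22° ↓ −22°: 125 − 22 = 103°
square ↑ +90°: 103 + 90 = 193°
complement +180°: 193 + 180 = 373 → 373 − 360 = 13°

13°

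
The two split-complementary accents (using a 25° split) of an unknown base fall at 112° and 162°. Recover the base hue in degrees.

The accents sit 25° either side of the complement, so the complement is their short-arc midpoint on the wheel.
Short-arc midpoint of 112° and 162°: 137°.
Base is 180° from the complement: 137 − 180 = -43 → -43 + 360 = 317°

317°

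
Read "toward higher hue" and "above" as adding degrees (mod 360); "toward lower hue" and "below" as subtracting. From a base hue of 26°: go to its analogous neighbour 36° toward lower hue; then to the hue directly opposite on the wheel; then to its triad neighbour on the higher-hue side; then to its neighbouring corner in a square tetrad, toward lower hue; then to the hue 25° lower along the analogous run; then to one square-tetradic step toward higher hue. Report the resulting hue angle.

265°

−36° (analog 36° ↓): 26 − 36 = -10 → -10 + 360 = 350°
+180° (complement): 350 + 180 = 530 → 530 − 360 = 170°
+120° (triadic ↑): 170 + 120 = 290°
−90° (square ↓): 290 − 90 = 200°
−25° (analog 25° ↓): 200 − 25 = 175°
+90° (square ↑): 175 + 90 = 265°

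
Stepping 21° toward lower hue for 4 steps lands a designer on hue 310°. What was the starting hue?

4 steps of 21° (toward lower hue) give a net shift of −84°.
Start = end − shift: 310 + 84 = 394 → 394 − 360 = 34°

34°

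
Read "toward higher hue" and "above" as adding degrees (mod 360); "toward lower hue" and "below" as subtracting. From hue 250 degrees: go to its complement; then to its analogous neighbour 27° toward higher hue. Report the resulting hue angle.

complement +180°: 250 + 180 = 430 → 430 − 360 = 70°
analog 27° ↑ +27°: 70 + 27 = 97°

97°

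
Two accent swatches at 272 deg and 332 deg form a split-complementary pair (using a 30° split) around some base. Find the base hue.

The accents sit 30° either side of the complement, so the complement is their short-arc midpoint on the wheel.
Short-arc midpoint of 272° and 332°: 302°.
Base is 180° from the complement: 302 − 180 = 122°

122°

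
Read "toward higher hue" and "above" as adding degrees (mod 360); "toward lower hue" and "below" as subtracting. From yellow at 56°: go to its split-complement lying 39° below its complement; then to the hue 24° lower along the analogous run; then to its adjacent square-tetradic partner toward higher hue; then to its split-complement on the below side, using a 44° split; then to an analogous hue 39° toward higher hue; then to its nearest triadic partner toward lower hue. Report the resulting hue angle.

56 + 141 = 197°   (split-comp 39° ↓)
197 − 24 = 173°   (analog 24° ↓)
173 + 90 = 263°   (square ↑)
263 + 136 = 399 → 399 − 360 = 39°   (split-comp 44° ↓)
39 + 39 = 78°   (analog 39° ↑)
78 − 120 = -42 → -42 + 360 = 318°   (triadic ↓)

318°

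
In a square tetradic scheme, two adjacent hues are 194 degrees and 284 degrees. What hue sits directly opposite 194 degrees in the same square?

14°

A square tetradic scheme places four hues 90° apart; opposite corners are 180° apart.
194 + 180 = 374 → 374 − 360 = 14°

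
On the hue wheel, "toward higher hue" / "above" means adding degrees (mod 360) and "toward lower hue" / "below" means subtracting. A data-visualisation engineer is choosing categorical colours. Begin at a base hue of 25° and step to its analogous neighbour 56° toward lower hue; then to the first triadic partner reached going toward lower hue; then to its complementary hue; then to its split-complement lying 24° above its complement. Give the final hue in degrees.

25 − 56 = -31 → -31 + 360 = 329°   (analog 56° ↓)
329 − 120 = 209°   (triadic ↓)
209 + 180 = 389 → 389 − 360 = 29°   (complement)
29 + 204 = 233°   (split-comp 24° ↑)

233°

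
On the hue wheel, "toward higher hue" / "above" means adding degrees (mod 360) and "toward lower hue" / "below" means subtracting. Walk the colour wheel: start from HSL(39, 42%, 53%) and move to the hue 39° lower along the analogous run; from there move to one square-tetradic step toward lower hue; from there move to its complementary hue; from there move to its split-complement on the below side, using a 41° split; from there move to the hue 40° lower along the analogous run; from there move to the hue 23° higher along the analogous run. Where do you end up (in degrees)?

39 − 39 = 0°   (analog 39° ↓)
0 − 90 = -90 → -90 + 360 = 270°   (square ↓)
270 + 180 = 450 → 450 − 360 = 90°   (complement)
90 + 139 = 229°   (split-comp 41° ↓)
229 − 40 = 189°   (analog 40° ↓)
189 + 23 = 212°   (analog 23° ↑)

212°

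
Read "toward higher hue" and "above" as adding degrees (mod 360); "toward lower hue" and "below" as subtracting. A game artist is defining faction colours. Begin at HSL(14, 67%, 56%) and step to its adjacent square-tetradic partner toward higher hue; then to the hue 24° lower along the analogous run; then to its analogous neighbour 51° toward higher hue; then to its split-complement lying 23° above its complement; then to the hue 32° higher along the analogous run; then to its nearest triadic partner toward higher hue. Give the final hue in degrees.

+90° (square ↑): 14 + 90 = 104°
−24° (analog 24° ↓): 104 − 24 = 80°
+51° (analog 51° ↑): 80 + 51 = 131°
+203° (split-comp 23° ↑): 131 + 203 = 334°
+32° (analog 32° ↑): 334 + 32 = 366 → 366 − 360 = 6°
+120° (triadic ↑): 6 + 120 = 126°

126°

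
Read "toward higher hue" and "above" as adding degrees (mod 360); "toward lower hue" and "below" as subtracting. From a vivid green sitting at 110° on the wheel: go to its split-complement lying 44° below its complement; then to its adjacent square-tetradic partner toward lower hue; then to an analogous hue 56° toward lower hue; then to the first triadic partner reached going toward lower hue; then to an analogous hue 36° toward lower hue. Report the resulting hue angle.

304°

split-comp 44° ↓ +136°: 110 + 136 = 246°
square ↓ −90°: 246 − 90 = 156°
analog 56° ↓ −56°: 156 − 56 = 100°
triadic ↓ −120°: 100 − 120 = -20 → -20 + 360 = 340°
analog 36° ↓ −36°: 340 − 36 = 304°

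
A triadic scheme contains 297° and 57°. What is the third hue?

A triad spaces three hues 120° apart.
The full set is {57°, 177°, 297°}.

177°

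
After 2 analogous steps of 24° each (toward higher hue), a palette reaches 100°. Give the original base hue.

2 steps of 24° (toward higher hue) give a net shift of +48°.
Start = end − shift: 100 − 48 = 52°

52°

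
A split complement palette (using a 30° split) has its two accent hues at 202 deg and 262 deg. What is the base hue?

52°

The accents sit 30° either side of the complement, so the complement is their short-arc midpoint on the wheel.
Short-arc midpoint of 202° and 262°: 232°.
Base is 180° from the complement: 232 − 180 = 52°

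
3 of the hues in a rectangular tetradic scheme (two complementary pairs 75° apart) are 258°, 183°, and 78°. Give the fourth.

A rectangular tetradic uses two complementary pairs 75° apart: offsets 0°, 75°, 180°, 255°.
Among {78°, 183°, 258°}, 78° and 258° are a 180° pair.
The remaining hue 183° needs its own complement: 183 + 180 = 363 → 363 − 360 = 3°

3°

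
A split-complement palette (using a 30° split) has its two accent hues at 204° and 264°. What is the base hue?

The accents sit 30° either side of the complement, so the complement is their short-arc midpoint on the wheel.
Short-arc midpoint of 204° and 264°: 234°.
Base is 180° from the complement: 234 − 180 = 54°

54°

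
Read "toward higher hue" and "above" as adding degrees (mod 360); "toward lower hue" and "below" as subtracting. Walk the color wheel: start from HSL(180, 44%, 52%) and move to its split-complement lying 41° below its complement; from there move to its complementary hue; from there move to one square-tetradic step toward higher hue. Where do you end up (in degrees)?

229°

180 + 139 = 319°   (split-comp 41° ↓)
319 + 180 = 499 → 499 − 360 = 139°   (complement)
139 + 90 = 229°   (square ↑)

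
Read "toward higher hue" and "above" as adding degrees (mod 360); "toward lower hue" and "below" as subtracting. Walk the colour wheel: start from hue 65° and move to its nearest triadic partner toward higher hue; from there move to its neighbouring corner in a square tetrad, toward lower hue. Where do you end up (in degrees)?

triadic ↑ +120°: 65 + 120 = 185°
square ↓ −90°: 185 − 90 = 95°

95°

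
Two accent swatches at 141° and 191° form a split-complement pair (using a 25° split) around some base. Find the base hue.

The accents sit 25° either side of the complement, so the complement is their short-arc midpoint on the wheel.
Short-arc midpoint of 141° and 191°: 166°.
Base is 180° from the complement: 166 − 180 = -14 → -14 + 360 = 346°

346°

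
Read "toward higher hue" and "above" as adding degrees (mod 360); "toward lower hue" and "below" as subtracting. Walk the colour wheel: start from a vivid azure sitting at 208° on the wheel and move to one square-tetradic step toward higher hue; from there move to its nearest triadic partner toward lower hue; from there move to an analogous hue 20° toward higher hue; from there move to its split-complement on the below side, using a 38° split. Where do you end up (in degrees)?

square ↑ +90°: 208 + 90 = 298°
triadic ↓ −120°: 298 − 120 = 178°
analog 20° ↑ +20°: 178 + 20 = 198°
split-comp 38° ↓ +142°: 198 + 142 = 340°

340°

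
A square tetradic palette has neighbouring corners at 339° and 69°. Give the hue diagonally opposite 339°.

A square tetradic scheme places four hues 90° apart; opposite corners are 180° apart.
339 + 180 = 519 → 519 − 360 = 159°

159°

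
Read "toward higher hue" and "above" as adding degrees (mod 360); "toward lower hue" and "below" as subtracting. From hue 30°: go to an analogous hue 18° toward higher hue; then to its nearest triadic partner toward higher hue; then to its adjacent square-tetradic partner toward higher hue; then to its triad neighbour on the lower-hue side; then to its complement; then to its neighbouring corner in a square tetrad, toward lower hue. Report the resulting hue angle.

30 + 18 = 48°   (analog 18° ↑)
48 + 120 = 168°   (triadic ↑)
168 + 90 = 258°   (square ↑)
258 − 120 = 138°   (triadic ↓)
138 + 180 = 318°   (complement)
318 − 90 = 228°   (square ↓)

228°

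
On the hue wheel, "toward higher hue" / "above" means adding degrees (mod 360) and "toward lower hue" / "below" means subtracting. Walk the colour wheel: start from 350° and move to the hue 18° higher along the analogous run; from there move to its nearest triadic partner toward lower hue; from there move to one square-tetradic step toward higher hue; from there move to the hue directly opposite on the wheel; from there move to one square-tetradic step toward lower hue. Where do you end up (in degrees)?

analog 18° ↑ +18°: 350 + 18 = 368 → 368 − 360 = 8°
triadic ↓ −120°: 8 − 120 = -112 → -112 + 360 = 248°
square ↑ +90°: 248 + 90 = 338°
complement +180°: 338 + 180 = 518 → 518 − 360 = 158°
square ↓ −90°: 158 − 90 = 68°

68°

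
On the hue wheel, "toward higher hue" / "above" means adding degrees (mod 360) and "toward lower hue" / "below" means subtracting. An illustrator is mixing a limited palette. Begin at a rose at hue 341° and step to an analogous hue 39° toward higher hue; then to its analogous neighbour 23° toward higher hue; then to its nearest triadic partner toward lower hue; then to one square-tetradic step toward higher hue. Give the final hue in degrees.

13°

+39° (analog 39° ↑): 341 + 39 = 380 → 380 − 360 = 20°
+23° (analog 23° ↑): 20 + 23 = 43°
−120° (triadic ↓): 43 − 120 = -77 → -77 + 360 = 283°
+90° (square ↑): 283 + 90 = 373 → 373 − 360 = 13°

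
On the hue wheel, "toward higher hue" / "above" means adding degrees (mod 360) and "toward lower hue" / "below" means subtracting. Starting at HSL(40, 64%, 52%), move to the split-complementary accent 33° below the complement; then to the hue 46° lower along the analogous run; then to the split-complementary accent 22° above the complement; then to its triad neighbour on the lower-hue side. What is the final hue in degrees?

40 + 147 = 187°   (split-comp 33° ↓)
187 − 46 = 141°   (analog 46° ↓)
141 + 202 = 343°   (split-comp 22° ↑)
343 − 120 = 223°   (triadic ↓)

223°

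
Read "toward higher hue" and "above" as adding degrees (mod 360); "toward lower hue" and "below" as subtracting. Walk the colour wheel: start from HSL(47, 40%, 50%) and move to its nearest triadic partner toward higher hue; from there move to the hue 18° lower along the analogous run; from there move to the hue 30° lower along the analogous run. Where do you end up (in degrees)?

47 + 120 = 167°   (triadic ↑)
167 − 18 = 149°   (analog 18° ↓)
149 − 30 = 119°   (analog 30° ↓)

119°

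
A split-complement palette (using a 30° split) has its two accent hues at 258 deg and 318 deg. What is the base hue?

108°

The accents sit 30° either side of the complement, so the complement is their short-arc midpoint on the wheel.
Short-arc midpoint of 258° and 318°: 288°.
Base is 180° from the complement: 288 − 180 = 108°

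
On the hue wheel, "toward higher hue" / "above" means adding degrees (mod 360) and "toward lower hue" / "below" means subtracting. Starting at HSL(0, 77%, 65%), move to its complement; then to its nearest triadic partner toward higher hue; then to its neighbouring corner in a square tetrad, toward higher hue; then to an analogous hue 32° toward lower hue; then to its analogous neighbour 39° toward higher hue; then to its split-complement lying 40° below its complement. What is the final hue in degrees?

177°

0 + 180 = 180°   (complement)
180 + 120 = 300°   (triadic ↑)
300 + 90 = 390 → 390 − 360 = 30°   (square ↑)
30 − 32 = -2 → -2 + 360 = 358°   (analog 32° ↓)
358 + 39 = 397 → 397 − 360 = 37°   (analog 39° ↑)
37 + 140 = 177°   (split-comp 40° ↓)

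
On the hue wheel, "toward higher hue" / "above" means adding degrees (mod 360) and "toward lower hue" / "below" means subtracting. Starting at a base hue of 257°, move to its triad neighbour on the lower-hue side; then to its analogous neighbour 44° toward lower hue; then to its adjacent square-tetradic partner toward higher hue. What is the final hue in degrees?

183°

triadic ↓ −120°: 257 − 120 = 137°
analog 44° ↓ −44°: 137 − 44 = 93°
square ↑ +90°: 93 + 90 = 183°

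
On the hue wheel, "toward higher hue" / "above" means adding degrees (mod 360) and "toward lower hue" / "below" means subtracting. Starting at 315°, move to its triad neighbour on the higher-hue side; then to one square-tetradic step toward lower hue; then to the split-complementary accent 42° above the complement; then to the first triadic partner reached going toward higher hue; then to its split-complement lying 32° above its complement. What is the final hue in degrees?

179°

315 + 120 = 435 → 435 − 360 = 75°   (triadic ↑)
75 − 90 = -15 → -15 + 360 = 345°   (square ↓)
345 + 222 = 567 → 567 − 360 = 207°   (split-comp 42° ↑)
207 + 120 = 327°   (triadic ↑)
327 + 212 = 539 → 539 − 360 = 179°   (split-comp 32° ↑)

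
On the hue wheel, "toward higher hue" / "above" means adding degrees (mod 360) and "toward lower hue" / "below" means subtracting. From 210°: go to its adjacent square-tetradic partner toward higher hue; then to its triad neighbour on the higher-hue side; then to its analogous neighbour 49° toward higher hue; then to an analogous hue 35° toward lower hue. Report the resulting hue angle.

square ↑ +90°: 210 + 90 = 300°
triadic ↑ +120°: 300 + 120 = 420 → 420 − 360 = 60°
analog 49° ↑ +49°: 60 + 49 = 109°
analog 35° ↓ −35°: 109 − 35 = 74°

74°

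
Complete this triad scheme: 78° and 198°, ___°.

318°

A triad places three hues 120° apart.
The full set through 78° is {78°, 198°, 318°}.
Given {78°, 198°}, the missing hue is 318°.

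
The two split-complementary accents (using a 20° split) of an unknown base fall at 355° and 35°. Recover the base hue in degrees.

The accents sit 20° either side of the complement, so the complement is their short-arc midpoint on the wheel.
Short-arc midpoint of 355° and 35°: 15°.
Base is 180° from the complement: 15 − 180 = -165 → -165 + 360 = 195°

195°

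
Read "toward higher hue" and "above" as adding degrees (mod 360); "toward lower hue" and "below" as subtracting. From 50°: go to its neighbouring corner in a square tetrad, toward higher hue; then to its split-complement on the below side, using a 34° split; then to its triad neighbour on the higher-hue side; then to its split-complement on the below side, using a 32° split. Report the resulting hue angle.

square ↑ +90°: 50 + 90 = 140°
split-comp 34° ↓ +146°: 140 + 146 = 286°
triadic ↑ +120°: 286 + 120 = 406 → 406 − 360 = 46°
split-comp 32° ↓ +148°: 46 + 148 = 194°

194°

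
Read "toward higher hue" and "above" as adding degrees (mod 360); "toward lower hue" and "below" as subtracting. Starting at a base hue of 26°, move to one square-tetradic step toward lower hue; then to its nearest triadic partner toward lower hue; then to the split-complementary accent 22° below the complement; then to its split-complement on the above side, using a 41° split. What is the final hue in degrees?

26 − 90 = -64 → -64 + 360 = 296°   (square ↓)
296 − 120 = 176°   (triadic ↓)
176 + 158 = 334°   (split-comp 22° ↓)
334 + 221 = 555 → 555 − 360 = 195°   (split-comp 41° ↑)

195°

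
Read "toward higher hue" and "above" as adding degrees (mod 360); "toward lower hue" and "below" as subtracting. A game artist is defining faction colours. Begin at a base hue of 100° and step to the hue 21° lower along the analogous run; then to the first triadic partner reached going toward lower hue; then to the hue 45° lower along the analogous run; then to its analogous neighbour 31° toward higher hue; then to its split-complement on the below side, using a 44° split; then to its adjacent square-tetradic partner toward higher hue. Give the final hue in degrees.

171°

analog 21° ↓ −21°: 100 − 21 = 79°
triadic ↓ −120°: 79 − 120 = -41 → -41 + 360 = 319°
analog 45° ↓ −45°: 319 − 45 = 274°
analog 31° ↑ +31°: 274 + 31 = 305°
split-comp 44° ↓ +136°: 305 + 136 = 441 → 441 − 360 = 81°
square ↑ +90°: 81 + 90 = 171°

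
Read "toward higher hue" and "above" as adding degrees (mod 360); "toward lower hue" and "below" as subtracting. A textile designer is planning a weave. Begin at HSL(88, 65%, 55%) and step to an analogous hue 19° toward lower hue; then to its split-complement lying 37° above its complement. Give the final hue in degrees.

286°

analog 19° ↓ −19°: 88 − 19 = 69°
split-comp 37° ↑ +217°: 69 + 217 = 286°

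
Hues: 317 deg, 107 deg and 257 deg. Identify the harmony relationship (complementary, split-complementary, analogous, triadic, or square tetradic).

split-complementary

Sort the hues: 107°, 257°, 317°.
Successive gaps around the wheel: 150°, 60°, 150°.
Two 150° gaps and one 60° gap — a base hue opposite a pair of accents 30° either side of its complement — is the split-complementary pattern.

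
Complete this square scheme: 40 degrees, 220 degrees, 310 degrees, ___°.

A square tetradic scheme places four hues every 90°.
The full set through 40° is {40°, 130°, 220°, 310°}.
Given {40°, 220°, 310°}, the missing hue is 130°.

130°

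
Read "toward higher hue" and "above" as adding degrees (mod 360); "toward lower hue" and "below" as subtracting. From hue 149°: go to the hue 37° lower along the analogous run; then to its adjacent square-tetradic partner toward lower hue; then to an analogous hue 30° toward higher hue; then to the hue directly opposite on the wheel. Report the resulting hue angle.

232°

analog 37° ↓ −37°: 149 − 37 = 112°
square ↓ −90°: 112 − 90 = 22°
analog 30° ↑ +30°: 22 + 30 = 52°
complement +180°: 52 + 180 = 232°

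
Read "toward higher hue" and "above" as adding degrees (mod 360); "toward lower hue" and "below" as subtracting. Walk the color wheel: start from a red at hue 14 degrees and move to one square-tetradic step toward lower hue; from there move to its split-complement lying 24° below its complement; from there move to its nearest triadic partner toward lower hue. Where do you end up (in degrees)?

320°

−90° (square ↓): 14 − 90 = -76 → -76 + 360 = 284°
+156° (split-comp 24° ↓): 284 + 156 = 440 → 440 − 360 = 80°
−120° (triadic ↓): 80 − 120 = -40 → -40 + 360 = 320°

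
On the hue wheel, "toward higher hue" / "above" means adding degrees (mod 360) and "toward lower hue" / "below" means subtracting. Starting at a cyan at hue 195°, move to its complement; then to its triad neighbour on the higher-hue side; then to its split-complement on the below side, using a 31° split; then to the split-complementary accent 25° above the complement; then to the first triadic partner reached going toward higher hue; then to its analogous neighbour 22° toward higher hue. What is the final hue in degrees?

271°

195 + 180 = 375 → 375 − 360 = 15°   (complement)
15 + 120 = 135°   (triadic ↑)
135 + 149 = 284°   (split-comp 31° ↓)
284 + 205 = 489 → 489 − 360 = 129°   (split-comp 25° ↑)
129 + 120 = 249°   (triadic ↑)
249 + 22 = 271°   (analog 22° ↑)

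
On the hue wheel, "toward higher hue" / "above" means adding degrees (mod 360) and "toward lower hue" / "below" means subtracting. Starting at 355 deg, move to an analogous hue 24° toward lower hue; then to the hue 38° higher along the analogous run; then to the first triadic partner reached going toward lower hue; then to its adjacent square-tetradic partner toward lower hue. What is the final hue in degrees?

159°

−24° (analog 24° ↓): 355 − 24 = 331°
+38° (analog 38° ↑): 331 + 38 = 369 → 369 − 360 = 9°
−120° (triadic ↓): 9 − 120 = -111 → -111 + 360 = 249°
−90° (square ↓): 249 − 90 = 159°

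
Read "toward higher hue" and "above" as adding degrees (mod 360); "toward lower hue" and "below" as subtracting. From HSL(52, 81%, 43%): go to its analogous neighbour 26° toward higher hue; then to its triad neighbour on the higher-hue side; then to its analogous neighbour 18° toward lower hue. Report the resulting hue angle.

180°

52 + 26 = 78°   (analog 26° ↑)
78 + 120 = 198°   (triadic ↑)
198 − 18 = 180°   (analog 18° ↓)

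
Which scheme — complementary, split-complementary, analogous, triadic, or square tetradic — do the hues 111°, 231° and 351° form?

triadic

Sort the hues: 111°, 231°, 351°.
Successive gaps around the wheel: 120°, 120°, 120°.
Three hues equally spaced 120° apart form a triad.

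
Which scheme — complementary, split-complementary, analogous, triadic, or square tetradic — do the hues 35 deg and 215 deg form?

Sort the hues: 35°, 215°.
Successive gaps around the wheel: 180°, 180°.
Two hues 180° apart are complementary.

complementary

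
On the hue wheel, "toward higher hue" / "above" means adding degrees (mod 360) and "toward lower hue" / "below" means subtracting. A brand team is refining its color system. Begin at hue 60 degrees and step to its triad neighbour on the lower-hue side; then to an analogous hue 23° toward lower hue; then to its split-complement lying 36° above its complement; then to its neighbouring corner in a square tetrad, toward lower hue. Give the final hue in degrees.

43°

60 − 120 = -60 → -60 + 360 = 300°   (triadic ↓)
300 − 23 = 277°   (analog 23° ↓)
277 + 216 = 493 → 493 − 360 = 133°   (split-comp 36° ↑)
133 − 90 = 43°   (square ↓)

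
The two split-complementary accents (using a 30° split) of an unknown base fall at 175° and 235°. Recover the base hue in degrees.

25°

The accents sit 30° either side of the complement, so the complement is their short-arc midpoint on the wheel.
Short-arc midpoint of 175° and 235°: 205°.
Base is 180° from the complement: 205 − 180 = 25°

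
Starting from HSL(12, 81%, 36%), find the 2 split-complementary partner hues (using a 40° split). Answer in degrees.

Split-complementary hues sit 40° either side of the complement.
Complement of 12 deg: 12 + 180 = 192°
192 − 40 = 152°
192 + 40 = 232°

152° and 232°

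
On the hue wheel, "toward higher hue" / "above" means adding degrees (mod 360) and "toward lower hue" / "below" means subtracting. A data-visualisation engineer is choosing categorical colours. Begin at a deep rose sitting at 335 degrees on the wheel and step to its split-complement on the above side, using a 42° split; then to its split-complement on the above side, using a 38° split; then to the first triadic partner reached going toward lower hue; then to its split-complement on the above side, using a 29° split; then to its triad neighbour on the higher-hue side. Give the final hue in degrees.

+222° (split-comp 42° ↑): 335 + 222 = 557 → 557 − 360 = 197°
+218° (split-comp 38° ↑): 197 + 218 = 415 → 415 − 360 = 55°
−120° (triadic ↓): 55 − 120 = -65 → -65 + 360 = 295°
+209° (split-comp 29° ↑): 295 + 209 = 504 → 504 − 360 = 144°
+120° (triadic ↑): 144 + 120 = 264°

264°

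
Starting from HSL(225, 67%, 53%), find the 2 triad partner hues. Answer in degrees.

A triad places three hues 120° apart.
225 + 120 = 345°
225 + 240 = 465 → 465 − 360 = 105°

345° and 105°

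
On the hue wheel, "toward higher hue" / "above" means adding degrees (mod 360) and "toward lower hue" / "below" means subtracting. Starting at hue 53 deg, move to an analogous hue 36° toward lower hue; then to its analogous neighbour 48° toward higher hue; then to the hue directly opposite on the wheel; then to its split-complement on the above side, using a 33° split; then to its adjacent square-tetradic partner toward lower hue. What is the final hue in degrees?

analog 36° ↓ −36°: 53 − 36 = 17°
analog 48° ↑ +48°: 17 + 48 = 65°
complement +180°: 65 + 180 = 245°
split-comp 33° ↑ +213°: 245 + 213 = 458 → 458 − 360 = 98°
square ↓ −90°: 98 − 90 = 8°

8°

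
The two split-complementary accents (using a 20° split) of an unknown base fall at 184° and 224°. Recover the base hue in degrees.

24°

The accents sit 20° either side of the complement, so the complement is their short-arc midpoint on the wheel.
Short-arc midpoint of 184° and 224°: 204°.
Base is 180° from the complement: 204 − 180 = 24°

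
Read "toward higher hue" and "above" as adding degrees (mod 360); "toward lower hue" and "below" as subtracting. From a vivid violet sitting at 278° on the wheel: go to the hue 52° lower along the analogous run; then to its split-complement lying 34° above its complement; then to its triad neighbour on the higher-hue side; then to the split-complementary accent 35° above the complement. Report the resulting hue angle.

278 − 52 = 226°   (analog 52° ↓)
226 + 214 = 440 → 440 − 360 = 80°   (split-comp 34° ↑)
80 + 120 = 200°   (triadic ↑)
200 + 215 = 415 → 415 − 360 = 55°   (split-comp 35° ↑)

55°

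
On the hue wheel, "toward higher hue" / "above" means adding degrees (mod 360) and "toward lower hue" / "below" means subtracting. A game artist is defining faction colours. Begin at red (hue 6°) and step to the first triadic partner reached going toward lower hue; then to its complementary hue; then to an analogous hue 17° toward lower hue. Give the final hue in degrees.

49°

6 − 120 = -114 → -114 + 360 = 246°   (triadic ↓)
246 + 180 = 426 → 426 − 360 = 66°   (complement)
66 − 17 = 49°   (analog 17° ↓)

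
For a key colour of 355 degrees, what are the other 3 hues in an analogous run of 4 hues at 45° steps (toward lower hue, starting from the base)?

Analogous hues sit every 45° along the wheel.
355 − 45 = 310°
355 − 90 = 265°
355 − 135 = 220°

310°, 265°, 220°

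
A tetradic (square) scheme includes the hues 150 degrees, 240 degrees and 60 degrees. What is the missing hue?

330°

A square tetradic scheme places four hues every 90°.
The full set through 60° is {60°, 150°, 240°, 330°}.
Given {60°, 150°, 240°}, the missing hue is 330°.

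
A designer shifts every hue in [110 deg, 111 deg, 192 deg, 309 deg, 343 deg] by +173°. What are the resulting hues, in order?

110 + 173 = 283°
111 + 173 = 284°
192 + 173 = 365 → 365 − 360 = 5°
309 + 173 = 482 → 482 − 360 = 122°
343 + 173 = 516 → 516 − 360 = 156°

283°, 284°, 5°, 122°, 156°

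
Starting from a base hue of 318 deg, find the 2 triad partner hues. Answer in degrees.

78° and 198°

A triad places three hues 120° apart.
318 + 120 = 438 → 438 − 360 = 78°
318 + 240 = 558 → 558 − 360 = 198°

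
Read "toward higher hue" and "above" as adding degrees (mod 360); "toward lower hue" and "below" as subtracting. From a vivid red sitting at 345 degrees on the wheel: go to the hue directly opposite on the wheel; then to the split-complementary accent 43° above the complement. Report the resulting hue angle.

28°

+180° (complement): 345 + 180 = 525 → 525 − 360 = 165°
+223° (split-comp 43° ↑): 165 + 223 = 388 → 388 − 360 = 28°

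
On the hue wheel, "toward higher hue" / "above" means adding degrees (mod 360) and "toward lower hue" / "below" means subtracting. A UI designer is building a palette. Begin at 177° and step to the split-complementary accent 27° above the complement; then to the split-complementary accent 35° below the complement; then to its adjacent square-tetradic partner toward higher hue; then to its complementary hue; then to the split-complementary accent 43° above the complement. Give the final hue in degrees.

302°

split-comp 27° ↑ +207°: 177 + 207 = 384 → 384 − 360 = 24°
split-comp 35° ↓ +145°: 24 + 145 = 169°
square ↑ +90°: 169 + 90 = 259°
complement +180°: 259 + 180 = 439 → 439 − 360 = 79°
split-comp 43° ↑ +223°: 79 + 223 = 302°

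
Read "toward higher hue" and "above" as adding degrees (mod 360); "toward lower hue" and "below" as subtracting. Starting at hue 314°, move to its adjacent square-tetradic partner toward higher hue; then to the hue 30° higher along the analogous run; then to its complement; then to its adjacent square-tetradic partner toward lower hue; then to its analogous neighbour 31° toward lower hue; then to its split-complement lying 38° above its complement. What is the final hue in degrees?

351°

+90° (square ↑): 314 + 90 = 404 → 404 − 360 = 44°
+30° (analog 30° ↑): 44 + 30 = 74°
+180° (complement): 74 + 180 = 254°
−90° (square ↓): 254 − 90 = 164°
−31° (analog 31° ↓): 164 − 31 = 133°
+218° (split-comp 38° ↑): 133 + 218 = 351°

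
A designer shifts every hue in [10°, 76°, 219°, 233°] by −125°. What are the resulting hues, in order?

245°, 311°, 94°, 108°

10 − 125 = -115 → -115 + 360 = 245°
76 − 125 = -49 → -49 + 360 = 311°
219 − 125 = 94°
233 − 125 = 108°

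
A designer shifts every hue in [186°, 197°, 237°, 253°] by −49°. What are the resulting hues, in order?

186 − 49 = 137°
197 − 49 = 148°
237 − 49 = 188°
253 − 49 = 204°

137°, 148°, 188°, 204°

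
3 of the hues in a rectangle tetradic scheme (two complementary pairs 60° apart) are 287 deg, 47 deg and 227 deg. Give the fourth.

A rectangular tetradic uses two complementary pairs 60° apart: offsets 0°, 60°, 180°, 240°.
Among {47°, 227°, 287°}, 227° and 47° are a 180° pair.
The remaining hue 287° needs its own complement: 287 + 180 = 467 → 467 − 360 = 107°

107°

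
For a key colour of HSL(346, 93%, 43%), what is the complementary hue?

166°

The complement sits 180° across the wheel.
346 + 180 = 526 → 526 − 360 = 166°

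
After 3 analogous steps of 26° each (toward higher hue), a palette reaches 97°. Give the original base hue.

19°

3 steps of 26° (toward higher hue) give a net shift of +78°.
Start = end − shift: 97 − 78 = 19°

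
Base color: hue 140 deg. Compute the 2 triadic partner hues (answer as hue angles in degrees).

260° and 20°

A triad places three hues 120° apart.
140 + 120 = 260°
140 + 240 = 380 → 380 − 360 = 20°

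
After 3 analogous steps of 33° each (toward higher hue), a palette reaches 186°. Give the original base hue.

87°

3 steps of 33° (toward higher hue) give a net shift of +99°.
Start = end − shift: 186 − 99 = 87°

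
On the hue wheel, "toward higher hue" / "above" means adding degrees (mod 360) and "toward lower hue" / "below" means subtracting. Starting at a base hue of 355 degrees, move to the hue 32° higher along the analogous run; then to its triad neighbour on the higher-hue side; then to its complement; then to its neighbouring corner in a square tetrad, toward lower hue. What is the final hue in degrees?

+32° (analog 32° ↑): 355 + 32 = 387 → 387 − 360 = 27°
+120° (triadic ↑): 27 + 120 = 147°
+180° (complement): 147 + 180 = 327°
−90° (square ↓): 327 − 90 = 237°

237°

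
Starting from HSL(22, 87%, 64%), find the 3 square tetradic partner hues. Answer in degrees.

A square tetradic scheme places four hues every 90°.
22 + 90 = 112°
22 + 180 = 202°
22 + 270 = 292°

112°, 202°, and 292°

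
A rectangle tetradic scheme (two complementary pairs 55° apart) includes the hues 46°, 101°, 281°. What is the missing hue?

A rectangular tetradic uses two complementary pairs 55° apart: offsets 0°, 55°, 180°, 235°.
Among {46°, 101°, 281°}, 281° and 101° are a 180° pair.
The remaining hue 46° needs its own complement: 46 + 180 = 226°

226°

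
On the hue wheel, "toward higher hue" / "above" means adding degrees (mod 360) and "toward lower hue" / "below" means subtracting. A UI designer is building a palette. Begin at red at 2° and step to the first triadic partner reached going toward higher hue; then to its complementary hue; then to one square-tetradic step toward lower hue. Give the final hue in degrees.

212°

+120° (triadic ↑): 2 + 120 = 122°
+180° (complement): 122 + 180 = 302°
−90° (square ↓): 302 − 90 = 212°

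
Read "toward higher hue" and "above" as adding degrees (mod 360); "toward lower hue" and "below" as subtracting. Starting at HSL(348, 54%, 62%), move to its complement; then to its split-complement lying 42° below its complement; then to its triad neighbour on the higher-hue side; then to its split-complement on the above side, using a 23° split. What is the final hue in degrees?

269°

complement +180°: 348 + 180 = 528 → 528 − 360 = 168°
split-comp 42° ↓ +138°: 168 + 138 = 306°
triadic ↑ +120°: 306 + 120 = 426 → 426 − 360 = 66°
split-comp 23° ↑ +203°: 66 + 203 = 269°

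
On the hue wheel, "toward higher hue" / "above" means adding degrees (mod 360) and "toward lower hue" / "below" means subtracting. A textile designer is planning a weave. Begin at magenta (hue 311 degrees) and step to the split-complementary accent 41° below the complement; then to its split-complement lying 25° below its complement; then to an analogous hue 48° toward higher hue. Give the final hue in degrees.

293°

311 + 139 = 450 → 450 − 360 = 90°   (split-comp 41° ↓)
90 + 155 = 245°   (split-comp 25° ↓)
245 + 48 = 293°   (analog 48° ↑)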